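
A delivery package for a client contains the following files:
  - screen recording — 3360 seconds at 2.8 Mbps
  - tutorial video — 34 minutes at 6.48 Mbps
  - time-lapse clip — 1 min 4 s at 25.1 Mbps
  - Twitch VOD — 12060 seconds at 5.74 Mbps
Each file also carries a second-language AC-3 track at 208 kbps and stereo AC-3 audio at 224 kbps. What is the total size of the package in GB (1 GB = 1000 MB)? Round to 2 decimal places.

Audio total: 208 + 224 = 432 kbps = 0.432 Mbps.
screen recording: 3.232 Mbps × 3360 s = 10859.5 Mb
tutorial video: 6.912 Mbps × 2040 s = 14100.5 Mb
time-lapse clip: 25.532 Mbps × 64 s = 1634.0 Mb
Twitch VOD: 6.172 Mbps × 12060 s = 74434.3 Mb
Total: 101028.4 Mb = 12628.5 MB.
= 12.63 GB.

12.63 GB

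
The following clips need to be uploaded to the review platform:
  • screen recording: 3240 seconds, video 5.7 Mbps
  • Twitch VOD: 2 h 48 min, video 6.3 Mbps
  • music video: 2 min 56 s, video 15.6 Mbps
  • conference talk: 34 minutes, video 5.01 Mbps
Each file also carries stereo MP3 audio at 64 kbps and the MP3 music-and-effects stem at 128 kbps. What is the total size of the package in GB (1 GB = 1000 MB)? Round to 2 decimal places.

Audio total: 64 + 128 = 192 kbps = 0.192 Mbps.
screen recording: 5.892 Mbps × 3240 s = 19090.1 Mb
Twitch VOD: 6.492 Mbps × 10080 s = 65439.4 Mb
music video: 15.792 Mbps × 176 s = 2779.4 Mb
conference talk: 5.202 Mbps × 2040 s = 10612.1 Mb
Total: 97920.9 Mb = 12240.1 MB.
= 12.24 GB.

12.24 GB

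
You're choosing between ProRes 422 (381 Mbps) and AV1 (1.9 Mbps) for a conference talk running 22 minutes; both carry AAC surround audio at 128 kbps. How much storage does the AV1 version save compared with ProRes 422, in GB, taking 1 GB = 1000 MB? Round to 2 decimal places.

22 min = 1320 s
Audio: 128 kbps = 0.128 Mbps.
ProRes 422: 381.128 Mbps × 1320 s = 503089.0 Mb = 62.886 GB.
AV1: 2.028 Mbps × 1320 s = 2677.0 Mb = 0.335 GB.
Saving: 62.886 − 0.335 = 62.551 GB.

62.55 GB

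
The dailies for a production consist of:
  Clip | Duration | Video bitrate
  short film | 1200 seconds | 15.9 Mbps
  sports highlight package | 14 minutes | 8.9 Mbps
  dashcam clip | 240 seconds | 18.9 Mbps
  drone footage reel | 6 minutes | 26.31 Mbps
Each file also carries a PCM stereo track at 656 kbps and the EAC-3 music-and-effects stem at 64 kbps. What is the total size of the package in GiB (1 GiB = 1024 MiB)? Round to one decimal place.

Audio total: 656 + 64 = 720 kbps = 0.720 Mbps.
short film: 16.620 Mbps × 1200 s = 19944.0 Mb
sports highlight package: 9.620 Mbps × 840 s = 8080.8 Mb
dashcam clip: 19.620 Mbps × 240 s = 4708.8 Mb
drone footage reel: 27.030 Mbps × 360 s = 9730.8 Mb
Total: 42464.4 Mb = 5308.1 MB.
= 4.944 GiB.

4.9 GiB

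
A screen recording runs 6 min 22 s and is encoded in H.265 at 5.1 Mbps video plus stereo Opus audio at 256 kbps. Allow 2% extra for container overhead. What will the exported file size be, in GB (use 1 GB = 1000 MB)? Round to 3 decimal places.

6 min 22 s = 382 s
Audio: 256 kbps = 0.256 Mbps.
Total bitrate: 5.1 + 0.256 = 5.356 Mbps.
Stream data: 5.356 Mbps × 382 s = 2046.0 Mb.
With 2% container overhead: ×1.02.
2,087 Mb ÷ 8 = 260.9 MB → 0.2609 GB.

0.261 GB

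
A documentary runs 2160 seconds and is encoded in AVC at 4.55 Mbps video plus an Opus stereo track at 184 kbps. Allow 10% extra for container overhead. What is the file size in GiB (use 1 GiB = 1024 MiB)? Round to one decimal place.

Audio: 184 kbps = 0.184 Mbps.
Total bitrate: 4.55 + 0.184 = 4.734 Mbps.
Stream data: 4.734 Mbps × 2160 s = 10225.4 Mb.
With 10% container overhead: ×1.10.
11,248 Mb = 1,405,998,000 bytes ÷ 1,073,741,824 = 1.309 GiB.

1.3 GiB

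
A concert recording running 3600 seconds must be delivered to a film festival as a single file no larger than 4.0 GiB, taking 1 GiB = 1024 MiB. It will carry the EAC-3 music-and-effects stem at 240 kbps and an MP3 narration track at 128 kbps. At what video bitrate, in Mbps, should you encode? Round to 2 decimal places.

Budget: 4.0 GiB = 34359.7 Mb.
Total bitrate budget: 34359.7 Mb / 3600 s = 9.544 Mbps.
Audio total: 240 + 128 = 368 kbps = 0.368 Mbps.
Video: 9.544 − 0.368 = 9.176 Mbps.

9.18 Mbps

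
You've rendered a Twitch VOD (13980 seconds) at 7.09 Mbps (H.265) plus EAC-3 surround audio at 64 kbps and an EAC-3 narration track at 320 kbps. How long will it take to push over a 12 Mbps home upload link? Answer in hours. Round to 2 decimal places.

2.42 hours

Audio total: 64 + 320 = 384 kbps = 0.384 Mbps.
Total bitrate: 7.474 Mbps.
File: 7.474 Mbps × 13980 s = 104486.5 Mb.
At 12 Mbps: 104486.5 / 12 = 8707.2 s ≈ 2.42 hours.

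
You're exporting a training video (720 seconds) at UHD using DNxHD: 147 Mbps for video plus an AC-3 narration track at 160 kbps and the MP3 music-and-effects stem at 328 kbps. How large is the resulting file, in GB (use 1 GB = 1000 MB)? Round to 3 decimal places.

Audio total: 160 + 328 = 488 kbps = 0.488 Mbps.
Total bitrate: 147 + 0.488 = 147.488 Mbps.
Stream data: 147.488 Mbps × 720 s = 106191.4 Mb.
106,191 Mb ÷ 8 = 13,274 MB → 13.27 GB.

13.274 GB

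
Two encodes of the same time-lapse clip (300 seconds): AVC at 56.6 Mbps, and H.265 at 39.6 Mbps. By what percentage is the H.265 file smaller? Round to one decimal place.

30.0%

AVC: 56.600 Mbps × 300 s = 16980.0 Mb = 2.123 GB.
H.265: 39.600 Mbps × 300 s = 11880.0 Mb = 1.485 GB.
Reduction: (1 − 1.485/2.123) × 100 = 30.04%.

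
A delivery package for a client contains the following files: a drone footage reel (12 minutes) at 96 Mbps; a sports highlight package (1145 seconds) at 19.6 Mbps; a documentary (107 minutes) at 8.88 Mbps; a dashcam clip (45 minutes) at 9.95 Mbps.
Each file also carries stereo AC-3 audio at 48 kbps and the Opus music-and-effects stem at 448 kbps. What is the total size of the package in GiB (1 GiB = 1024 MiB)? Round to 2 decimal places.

21.06 GiB

Audio total: 48 + 448 = 496 kbps = 0.496 Mbps.
drone footage reel: 96.496 Mbps × 720 s = 69477.1 Mb
sports highlight package: 20.096 Mbps × 1145 s = 23009.9 Mb
documentary: 9.376 Mbps × 6420 s = 60193.9 Mb
dashcam clip: 10.446 Mbps × 2700 s = 28204.2 Mb
Total: 180885.2 Mb = 22610.6 MB.
= 21.06 GiB.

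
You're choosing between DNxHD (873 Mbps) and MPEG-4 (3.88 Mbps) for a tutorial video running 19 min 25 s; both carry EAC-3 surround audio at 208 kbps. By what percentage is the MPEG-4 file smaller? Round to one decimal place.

19 min 25 s = 1165 s
Audio: 208 kbps = 0.208 Mbps.
DNxHD: 873.208 Mbps × 1165 s = 1017287.3 Mb = 127.161 GB.
MPEG-4: 4.088 Mbps × 1165 s = 4762.5 Mb = 0.595 GB.
Reduction: (1 − 0.595/127.161) × 100 = 99.53%.

99.5%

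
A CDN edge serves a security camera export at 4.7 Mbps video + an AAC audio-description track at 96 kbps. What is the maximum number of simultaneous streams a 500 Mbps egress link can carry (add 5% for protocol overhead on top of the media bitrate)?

Audio: 96 kbps = 0.096 Mbps.
Per-viewer media rate: 4.796 Mbps.
On the wire with 5% overhead: 5.036 Mbps.
500 Mbps = 500.0 Mbps; 500.0 / 5.036 = 99.29 → 99 viewers.

99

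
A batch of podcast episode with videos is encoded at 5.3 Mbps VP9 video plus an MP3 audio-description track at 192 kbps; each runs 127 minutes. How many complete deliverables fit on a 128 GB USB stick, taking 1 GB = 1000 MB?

127 min = 7620 s
Audio: 192 kbps = 0.192 Mbps.
Total bitrate: 5.492 Mbps.
Per item: 5.492 Mbps × 7620 s = 41,849 Mb = 5,231 MB.
Capacity: 128 GB = 1,024,000 Mb; 24.47 items → 24 complete.

24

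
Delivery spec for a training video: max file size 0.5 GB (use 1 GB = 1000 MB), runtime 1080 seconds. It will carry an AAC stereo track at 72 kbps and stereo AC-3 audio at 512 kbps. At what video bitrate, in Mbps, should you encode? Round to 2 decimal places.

3.12 Mbps

Budget: 0.5 GB = 4000.0 Mb.
Total bitrate budget: 4000.0 Mb / 1080 s = 3.704 Mbps.
Audio total: 72 + 512 = 584 kbps = 0.584 Mbps.
Video: 3.704 − 0.584 = 3.120 Mbps.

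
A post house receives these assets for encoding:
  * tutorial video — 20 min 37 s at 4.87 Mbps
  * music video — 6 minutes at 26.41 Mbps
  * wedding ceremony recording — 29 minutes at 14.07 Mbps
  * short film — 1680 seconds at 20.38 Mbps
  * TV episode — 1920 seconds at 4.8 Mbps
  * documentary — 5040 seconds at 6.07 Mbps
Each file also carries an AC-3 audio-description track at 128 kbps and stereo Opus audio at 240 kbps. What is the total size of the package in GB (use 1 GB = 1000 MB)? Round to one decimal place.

Audio total: 128 + 240 = 368 kbps = 0.368 Mbps.
tutorial video: 5.238 Mbps × 1237 s = 6479.4 Mb
music video: 26.778 Mbps × 360 s = 9640.1 Mb
wedding ceremony recording: 14.438 Mbps × 1740 s = 25122.1 Mb
short film: 20.748 Mbps × 1680 s = 34856.6 Mb
TV episode: 5.168 Mbps × 1920 s = 9922.6 Mb
documentary: 6.438 Mbps × 5040 s = 32447.5 Mb
Total: 118468.3 Mb = 14808.5 MB.
= 14.81 GB.

14.8 GB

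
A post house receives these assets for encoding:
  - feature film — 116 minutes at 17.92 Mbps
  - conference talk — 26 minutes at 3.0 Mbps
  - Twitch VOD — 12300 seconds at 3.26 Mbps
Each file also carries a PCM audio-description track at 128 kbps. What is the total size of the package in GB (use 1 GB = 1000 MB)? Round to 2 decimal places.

Audio: 128 kbps = 0.128 Mbps.
feature film: 18.048 Mbps × 6960 s = 125614.1 Mb
conference talk: 3.128 Mbps × 1560 s = 4879.7 Mb
Twitch VOD: 3.388 Mbps × 12300 s = 41672.4 Mb
Total: 172166.2 Mb = 21520.8 MB.
= 21.52 GB.

21.52 GB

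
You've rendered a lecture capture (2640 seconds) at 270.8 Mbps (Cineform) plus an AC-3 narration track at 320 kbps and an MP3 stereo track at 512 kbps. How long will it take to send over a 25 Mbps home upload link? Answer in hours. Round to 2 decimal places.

7.97 hours

Audio total: 320 + 512 = 832 kbps = 0.832 Mbps.
Total bitrate: 271.632 Mbps.
File: 271.632 Mbps × 2640 s = 717108.5 Mb.
At 25 Mbps: 717108.5 / 25 = 28684.3 s ≈ 7.97 hours.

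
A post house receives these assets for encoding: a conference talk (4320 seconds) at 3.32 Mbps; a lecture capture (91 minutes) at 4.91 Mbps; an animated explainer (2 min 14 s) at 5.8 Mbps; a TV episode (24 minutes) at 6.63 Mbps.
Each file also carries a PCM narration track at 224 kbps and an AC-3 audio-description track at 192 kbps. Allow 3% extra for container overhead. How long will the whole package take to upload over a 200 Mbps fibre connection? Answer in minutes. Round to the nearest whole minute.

Audio total: 224 + 192 = 416 kbps = 0.416 Mbps.
conference talk: 3.736 Mbps × 4320 s × 1.03 = 16623.7 Mb
lecture capture: 5.326 Mbps × 5460 s × 1.03 = 29952.4 Mb
animated explainer: 6.216 Mbps × 134 s × 1.03 = 857.9 Mb
TV episode: 7.046 Mbps × 1440 s × 1.03 = 10450.6 Mb
Total: 57884.6 Mb = 7235.6 MB.
At 200 Mbps: 57884.6 / 200 = 289 s ≈ 4.82 minutes.

5 minutes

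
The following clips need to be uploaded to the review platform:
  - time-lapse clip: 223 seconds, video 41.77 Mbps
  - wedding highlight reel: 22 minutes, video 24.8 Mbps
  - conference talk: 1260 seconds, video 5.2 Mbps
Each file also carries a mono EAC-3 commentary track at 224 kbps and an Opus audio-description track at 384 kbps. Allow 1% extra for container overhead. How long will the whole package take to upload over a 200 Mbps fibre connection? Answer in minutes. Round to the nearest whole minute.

4 minutes

Audio total: 224 + 384 = 608 kbps = 0.608 Mbps.
time-lapse clip: 42.378 Mbps × 223 s × 1.01 = 9544.8 Mb
wedding highlight reel: 25.408 Mbps × 1320 s × 1.01 = 33873.9 Mb
conference talk: 5.808 Mbps × 1260 s × 1.01 = 7391.3 Mb
Total: 50810.0 Mb = 6351.3 MB.
At 200 Mbps: 50810.0 / 200 = 254 s ≈ 4.23 minutes.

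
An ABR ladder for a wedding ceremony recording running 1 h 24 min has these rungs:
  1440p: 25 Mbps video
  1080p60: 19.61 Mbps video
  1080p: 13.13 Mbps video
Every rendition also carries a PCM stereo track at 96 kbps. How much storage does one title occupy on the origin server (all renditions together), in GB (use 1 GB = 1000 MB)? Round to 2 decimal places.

36.56 GB

1 h 24 min = 84 min = 5040 s
Audio: 96 kbps = 0.096 Mbps.
Sum of rendition bitrates: (25+0.096) + (19.61+0.096) + (13.13+0.096) = 58.028 Mbps.
× 5040 s = 292,461 Mb = 36,558 MB = 36.56 GB.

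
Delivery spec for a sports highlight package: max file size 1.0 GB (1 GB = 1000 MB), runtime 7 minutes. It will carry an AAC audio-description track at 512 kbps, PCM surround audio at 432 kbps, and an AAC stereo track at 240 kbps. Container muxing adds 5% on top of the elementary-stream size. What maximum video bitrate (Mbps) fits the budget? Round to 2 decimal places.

Budget: 1.0 GB = 8000.0 Mb.
Stream payload after overhead: 8000.0 / 1.05 = 7619.0 Mb.
7 min = 420 s
Total bitrate budget: 7619.0 Mb / 420 s = 18.141 Mbps.
Audio total: 512 + 432 + 240 = 1184 kbps = 1.184 Mbps.
Video: 18.141 − 1.184 = 16.957 Mbps.

16.96 Mbps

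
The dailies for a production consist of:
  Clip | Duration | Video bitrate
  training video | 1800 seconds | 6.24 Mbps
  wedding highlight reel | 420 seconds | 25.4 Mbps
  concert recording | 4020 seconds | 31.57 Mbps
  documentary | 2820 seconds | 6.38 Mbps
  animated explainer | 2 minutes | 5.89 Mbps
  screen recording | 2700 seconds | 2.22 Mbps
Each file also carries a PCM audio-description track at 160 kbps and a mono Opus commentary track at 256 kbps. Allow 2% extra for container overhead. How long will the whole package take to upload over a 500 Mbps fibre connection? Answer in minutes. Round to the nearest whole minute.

6 minutes

Audio total: 160 + 256 = 416 kbps = 0.416 Mbps.
training video: 6.656 Mbps × 1800 s × 1.02 = 12220.4 Mb
wedding highlight reel: 25.816 Mbps × 420 s × 1.02 = 11059.6 Mb
concert recording: 31.986 Mbps × 4020 s × 1.02 = 131155.4 Mb
documentary: 6.796 Mbps × 2820 s × 1.02 = 19548.0 Mb
animated explainer: 6.306 Mbps × 120 s × 1.02 = 771.9 Mb
screen recording: 2.636 Mbps × 2700 s × 1.02 = 7259.5 Mb
Total: 182014.8 Mb = 22751.8 MB.
At 500 Mbps: 182014.8 / 500 = 364 s ≈ 6.07 minutes.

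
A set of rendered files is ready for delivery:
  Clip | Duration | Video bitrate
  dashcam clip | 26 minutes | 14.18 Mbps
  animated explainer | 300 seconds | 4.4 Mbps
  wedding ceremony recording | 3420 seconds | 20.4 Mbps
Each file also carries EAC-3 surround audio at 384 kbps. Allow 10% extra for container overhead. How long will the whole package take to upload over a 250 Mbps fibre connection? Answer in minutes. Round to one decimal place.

Audio: 384 kbps = 0.384 Mbps.
dashcam clip: 14.564 Mbps × 1560 s × 1.10 = 24991.8 Mb
animated explainer: 4.784 Mbps × 300 s × 1.10 = 1578.7 Mb
wedding ceremony recording: 20.784 Mbps × 3420 s × 1.10 = 78189.4 Mb
Total: 104760.0 Mb = 13095.0 MB.
At 250 Mbps: 104760.0 / 250 = 419 s ≈ 6.98 minutes.

7.0 minutes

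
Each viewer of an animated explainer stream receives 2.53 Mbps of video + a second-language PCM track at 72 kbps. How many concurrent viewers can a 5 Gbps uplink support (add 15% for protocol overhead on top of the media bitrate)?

1670

Audio: 72 kbps = 0.072 Mbps.
Per-viewer media rate: 2.602 Mbps.
On the wire with 15% overhead: 2.992 Mbps.
5 Gbps = 5,000 Mbps; 5,000 / 2.992 = 1670.96 → 1670 viewers.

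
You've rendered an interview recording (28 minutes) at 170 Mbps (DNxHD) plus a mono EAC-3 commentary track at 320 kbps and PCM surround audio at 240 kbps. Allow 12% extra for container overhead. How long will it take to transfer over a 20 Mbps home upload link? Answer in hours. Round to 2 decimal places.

4.46 hours

28 min = 1680 s
Audio total: 320 + 240 = 560 kbps = 0.560 Mbps.
Total bitrate: 170.560 Mbps.
File: 170.560 Mbps × 1680 s = 286540.8 Mb.
With 12% container overhead: ×1.12. → 320925.7 Mb.
At 20 Mbps: 320925.7 / 20 = 16046.3 s ≈ 4.46 hours.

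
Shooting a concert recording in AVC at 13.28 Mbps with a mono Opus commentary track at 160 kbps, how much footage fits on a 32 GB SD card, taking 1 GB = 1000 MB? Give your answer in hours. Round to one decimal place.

Audio: 160 kbps = 0.160 Mbps.
Total bitrate: 13.28 + 0.160 = 13.440 Mbps.
Capacity: 32 GB = 256,000 Mb.
Recording time: 256,000 / 13.440 = 19,048 s ≈ 5.29 hours.

5.3 hours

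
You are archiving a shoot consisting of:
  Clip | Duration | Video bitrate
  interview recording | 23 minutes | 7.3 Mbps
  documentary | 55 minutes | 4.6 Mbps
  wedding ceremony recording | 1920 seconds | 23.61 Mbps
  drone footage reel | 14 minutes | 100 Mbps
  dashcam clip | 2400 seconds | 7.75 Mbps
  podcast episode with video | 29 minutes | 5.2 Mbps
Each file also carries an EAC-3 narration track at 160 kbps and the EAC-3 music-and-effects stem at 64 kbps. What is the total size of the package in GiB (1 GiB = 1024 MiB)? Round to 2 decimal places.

21.52 GiB

Audio total: 160 + 64 = 224 kbps = 0.224 Mbps.
interview recording: 7.524 Mbps × 1380 s = 10383.1 Mb
documentary: 4.824 Mbps × 3300 s = 15919.2 Mb
wedding ceremony recording: 23.834 Mbps × 1920 s = 45761.3 Mb
drone footage reel: 100.224 Mbps × 840 s = 84188.2 Mb
dashcam clip: 7.974 Mbps × 2400 s = 19137.6 Mb
podcast episode with video: 5.424 Mbps × 1740 s = 9437.8 Mb
Total: 184827.1 Mb = 23103.4 MB.
= 21.52 GiB.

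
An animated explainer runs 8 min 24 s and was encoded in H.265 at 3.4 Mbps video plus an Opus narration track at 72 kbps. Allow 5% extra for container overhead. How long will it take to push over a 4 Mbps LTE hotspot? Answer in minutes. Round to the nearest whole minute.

8 minutes

8 min 24 s = 504 s
Audio: 72 kbps = 0.072 Mbps.
Total bitrate: 3.472 Mbps.
File: 3.472 Mbps × 504 s = 1749.9 Mb.
With 5% container overhead: ×1.05. → 1837.4 Mb.
At 4 Mbps: 1837.4 / 4 = 459.3 s ≈ 7.66 minutes.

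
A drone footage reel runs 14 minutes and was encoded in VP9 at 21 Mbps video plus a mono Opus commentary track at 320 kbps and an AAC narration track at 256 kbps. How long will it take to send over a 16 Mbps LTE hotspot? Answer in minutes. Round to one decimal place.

14 min = 840 s
Audio total: 320 + 256 = 576 kbps = 0.576 Mbps.
Total bitrate: 21.576 Mbps.
File: 21.576 Mbps × 840 s = 18123.8 Mb.
At 16 Mbps: 18123.8 / 16 = 1132.7 s ≈ 18.9 minutes.

18.9 minutes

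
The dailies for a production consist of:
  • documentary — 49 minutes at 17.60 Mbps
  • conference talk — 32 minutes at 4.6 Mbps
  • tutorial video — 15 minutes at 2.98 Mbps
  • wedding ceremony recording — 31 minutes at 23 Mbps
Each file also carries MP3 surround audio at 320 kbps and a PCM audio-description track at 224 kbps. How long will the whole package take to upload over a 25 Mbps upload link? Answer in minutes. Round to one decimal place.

Audio total: 320 + 224 = 544 kbps = 0.544 Mbps.
documentary: 18.144 Mbps × 2940 s = 53343.4 Mb
conference talk: 5.144 Mbps × 1920 s = 9876.5 Mb
tutorial video: 3.524 Mbps × 900 s = 3171.6 Mb
wedding ceremony recording: 23.544 Mbps × 1860 s = 43791.8 Mb
Total: 110183.3 Mb = 13772.9 MB.
At 25 Mbps: 110183.3 / 25 = 4407 s ≈ 73.5 minutes.

73.5 minutes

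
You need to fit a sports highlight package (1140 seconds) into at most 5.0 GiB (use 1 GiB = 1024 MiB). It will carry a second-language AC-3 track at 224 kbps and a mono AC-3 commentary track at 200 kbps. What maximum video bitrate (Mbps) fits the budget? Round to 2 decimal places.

37.25 Mbps

Budget: 5.0 GiB = 42949.7 Mb.
Total bitrate budget: 42949.7 Mb / 1140 s = 37.675 Mbps.
Audio total: 224 + 200 = 424 kbps = 0.424 Mbps.
Video: 37.675 − 0.424 = 37.251 Mbps.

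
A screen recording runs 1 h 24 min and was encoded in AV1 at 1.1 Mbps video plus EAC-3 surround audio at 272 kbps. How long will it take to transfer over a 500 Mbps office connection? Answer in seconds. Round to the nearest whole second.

1 h 24 min = 84 min = 5040 s
Audio: 272 kbps = 0.272 Mbps.
Total bitrate: 1.372 Mbps.
File: 1.372 Mbps × 5040 s = 6914.9 Mb.
At 500 Mbps: 6914.9 / 500 = 13.8 s ≈ 13.8 seconds.

14 seconds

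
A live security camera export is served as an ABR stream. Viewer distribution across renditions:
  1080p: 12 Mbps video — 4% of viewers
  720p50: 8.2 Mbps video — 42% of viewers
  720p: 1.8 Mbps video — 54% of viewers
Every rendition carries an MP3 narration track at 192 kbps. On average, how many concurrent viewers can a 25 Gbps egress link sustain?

4913

Audio: 192 kbps = 0.192 Mbps.
Average per-viewer bitrate: 0.04×12.192 + 0.42×8.392 + 0.54×1.992 = 5.088 Mbps.
25 Gbps = 25,000 Mbps; 25,000 / 5.088 = 4913.52 → 4913.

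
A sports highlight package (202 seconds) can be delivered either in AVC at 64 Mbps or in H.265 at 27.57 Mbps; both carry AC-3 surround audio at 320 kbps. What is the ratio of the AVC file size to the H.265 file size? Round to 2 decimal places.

Audio: 320 kbps = 0.320 Mbps.
AVC: 64.320 Mbps × 202 s = 12992.6 Mb = 1.513 GiB.
H.265: 27.890 Mbps × 202 s = 5633.8 Mb = 0.656 GiB.
Ratio: 1.513 / 0.656 = 2.306.

2.31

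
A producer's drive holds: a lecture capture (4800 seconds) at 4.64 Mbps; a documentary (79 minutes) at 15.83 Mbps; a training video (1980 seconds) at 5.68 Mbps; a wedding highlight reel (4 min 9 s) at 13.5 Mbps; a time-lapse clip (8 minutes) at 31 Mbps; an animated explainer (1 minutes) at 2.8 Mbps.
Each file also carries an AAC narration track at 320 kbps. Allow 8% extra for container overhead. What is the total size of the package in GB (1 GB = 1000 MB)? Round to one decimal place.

17.7 GB

Audio: 320 kbps = 0.320 Mbps.
lecture capture: 4.960 Mbps × 4800 s × 1.08 = 25712.6 Mb
documentary: 16.150 Mbps × 4740 s × 1.08 = 82675.1 Mb
training video: 6.000 Mbps × 1980 s × 1.08 = 12830.4 Mb
wedding highlight reel: 13.820 Mbps × 249 s × 1.08 = 3716.5 Mb
time-lapse clip: 31.320 Mbps × 480 s × 1.08 = 16236.3 Mb
animated explainer: 3.120 Mbps × 60 s × 1.08 = 202.2 Mb
Total: 141373.1 Mb = 17671.6 MB.
= 17.67 GB.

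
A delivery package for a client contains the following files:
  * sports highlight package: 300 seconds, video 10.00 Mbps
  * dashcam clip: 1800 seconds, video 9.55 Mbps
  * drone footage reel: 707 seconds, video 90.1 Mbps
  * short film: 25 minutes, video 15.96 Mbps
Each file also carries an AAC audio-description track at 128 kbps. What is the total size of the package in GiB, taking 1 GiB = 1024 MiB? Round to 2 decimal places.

12.62 GiB

Audio: 128 kbps = 0.128 Mbps.
sports highlight package: 10.128 Mbps × 300 s = 3038.4 Mb
dashcam clip: 9.678 Mbps × 1800 s = 17420.4 Mb
drone footage reel: 90.228 Mbps × 707 s = 63791.2 Mb
short film: 16.088 Mbps × 1500 s = 24132.0 Mb
Total: 108382.0 Mb = 13547.7 MB.
= 12.62 GiB.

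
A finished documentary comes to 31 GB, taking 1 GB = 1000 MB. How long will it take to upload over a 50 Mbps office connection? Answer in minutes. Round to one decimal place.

82.7 minutes

File: 31 GB = 248000.0 Mb.
At 50 Mbps: 248000.0 / 50 = 4960.0 s ≈ 82.7 minutes.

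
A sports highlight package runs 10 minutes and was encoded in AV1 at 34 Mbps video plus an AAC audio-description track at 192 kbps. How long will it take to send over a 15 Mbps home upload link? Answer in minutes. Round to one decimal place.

22.8 minutes

10 min = 600 s
Audio: 192 kbps = 0.192 Mbps.
Total bitrate: 34.192 Mbps.
File: 34.192 Mbps × 600 s = 20515.2 Mb.
At 15 Mbps: 20515.2 / 15 = 1367.7 s ≈ 22.8 minutes.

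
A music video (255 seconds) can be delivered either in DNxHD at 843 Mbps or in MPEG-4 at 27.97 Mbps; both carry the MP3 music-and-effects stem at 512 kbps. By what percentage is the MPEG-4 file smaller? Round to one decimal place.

Audio: 512 kbps = 0.512 Mbps.
DNxHD: 843.512 Mbps × 255 s = 215095.6 Mb = 25.040 GiB.
MPEG-4: 28.482 Mbps × 255 s = 7262.9 Mb = 0.846 GiB.
Reduction: (1 − 0.846/25.040) × 100 = 96.62%.

96.6%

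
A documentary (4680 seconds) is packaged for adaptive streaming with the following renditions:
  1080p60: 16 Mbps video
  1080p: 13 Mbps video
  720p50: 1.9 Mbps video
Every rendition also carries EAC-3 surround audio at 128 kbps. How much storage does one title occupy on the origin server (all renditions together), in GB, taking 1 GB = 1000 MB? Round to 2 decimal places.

Audio: 128 kbps = 0.128 Mbps.
Sum of rendition bitrates: (16+0.128) + (13+0.128) + (1.9+0.128) = 31.284 Mbps.
× 4680 s = 146,409 Mb = 18,301 MB = 18.30 GB.

18.30 GB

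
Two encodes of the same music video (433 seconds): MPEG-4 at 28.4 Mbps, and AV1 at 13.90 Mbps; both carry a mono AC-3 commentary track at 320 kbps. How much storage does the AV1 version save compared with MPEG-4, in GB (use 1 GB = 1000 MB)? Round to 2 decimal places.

0.78 GB

Audio: 320 kbps = 0.320 Mbps.
MPEG-4: 28.720 Mbps × 433 s = 12435.8 Mb = 1.554 GB.
AV1: 14.220 Mbps × 433 s = 6157.3 Mb = 0.770 GB.
Saving: 1.554 − 0.770 = 0.785 GB.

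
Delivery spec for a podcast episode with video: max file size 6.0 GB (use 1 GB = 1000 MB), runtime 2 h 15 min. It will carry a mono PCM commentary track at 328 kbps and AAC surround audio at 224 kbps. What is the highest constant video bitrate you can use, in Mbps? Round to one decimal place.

Budget: 6.0 GB = 48000.0 Mb.
2 h 15 min = 135 min = 8100 s
Total bitrate budget: 48000.0 Mb / 8100 s = 5.926 Mbps.
Audio total: 328 + 224 = 552 kbps = 0.552 Mbps.
Video: 5.926 − 0.552 = 5.374 Mbps.

5.4 Mbps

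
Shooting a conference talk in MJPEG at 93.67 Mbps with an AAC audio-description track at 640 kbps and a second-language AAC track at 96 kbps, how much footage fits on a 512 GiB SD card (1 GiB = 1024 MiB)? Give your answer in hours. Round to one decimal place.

12.9 hours

Audio total: 640 + 96 = 736 kbps = 0.736 Mbps.
Total bitrate: 93.67 + 0.736 = 94.406 Mbps.
Capacity: 512 GiB = 4,398,047 Mb.
Recording time: 4,398,047 / 94.406 = 46,587 s ≈ 12.9 hours.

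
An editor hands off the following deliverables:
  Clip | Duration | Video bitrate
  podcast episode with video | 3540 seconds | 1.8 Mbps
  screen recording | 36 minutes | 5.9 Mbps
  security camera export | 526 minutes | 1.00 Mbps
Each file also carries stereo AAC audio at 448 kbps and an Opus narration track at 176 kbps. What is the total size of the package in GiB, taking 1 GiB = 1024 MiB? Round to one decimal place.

8.6 GiB

Audio total: 448 + 176 = 624 kbps = 0.624 Mbps.
podcast episode with video: 2.424 Mbps × 3540 s = 8581.0 Mb
screen recording: 6.524 Mbps × 2160 s = 14091.8 Mb
security camera export: 1.624 Mbps × 31560 s = 51253.4 Mb
Total: 73926.2 Mb = 9240.8 MB.
= 8.606 GiB.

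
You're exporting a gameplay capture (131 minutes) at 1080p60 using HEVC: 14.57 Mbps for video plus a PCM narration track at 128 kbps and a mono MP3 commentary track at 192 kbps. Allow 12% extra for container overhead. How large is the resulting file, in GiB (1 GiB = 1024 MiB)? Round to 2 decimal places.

15.26 GiB

131 min = 7860 s
Audio total: 128 + 192 = 320 kbps = 0.320 Mbps.
Total bitrate: 14.57 + 0.320 = 14.890 Mbps.
Stream data: 14.890 Mbps × 7860 s = 117035.4 Mb.
With 12% container overhead: ×1.12.
131,080 Mb = 16,384,956,000 bytes ÷ 1,073,741,824 = 15.26 GiB.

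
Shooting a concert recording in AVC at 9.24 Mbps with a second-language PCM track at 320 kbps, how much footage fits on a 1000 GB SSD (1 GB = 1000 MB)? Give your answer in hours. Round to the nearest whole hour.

232 hours

Audio: 320 kbps = 0.320 Mbps.
Total bitrate: 9.24 + 0.320 = 9.560 Mbps.
Capacity: 1000 GB = 8,000,000 Mb.
Recording time: 8,000,000 / 9.560 = 836,820 s ≈ 232 hours.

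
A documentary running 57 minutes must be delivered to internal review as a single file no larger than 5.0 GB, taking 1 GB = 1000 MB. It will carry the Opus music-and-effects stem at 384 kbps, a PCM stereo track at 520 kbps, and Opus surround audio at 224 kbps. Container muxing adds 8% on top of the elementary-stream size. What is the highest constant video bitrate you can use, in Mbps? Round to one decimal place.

Budget: 5.0 GB = 40000.0 Mb.
Stream payload after overhead: 40000.0 / 1.08 = 37037.0 Mb.
57 min = 3420 s
Total bitrate budget: 37037.0 Mb / 3420 s = 10.830 Mbps.
Audio total: 384 + 520 + 224 = 1128 kbps = 1.128 Mbps.
Video: 10.830 − 1.128 = 9.702 Mbps.

9.7 Mbps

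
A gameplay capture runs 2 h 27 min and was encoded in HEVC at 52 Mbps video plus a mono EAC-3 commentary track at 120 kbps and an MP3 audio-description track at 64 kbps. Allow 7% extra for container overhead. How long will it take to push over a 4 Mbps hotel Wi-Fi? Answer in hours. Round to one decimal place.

2 h 27 min = 147 min = 8820 s
Audio total: 120 + 64 = 184 kbps = 0.184 Mbps.
Total bitrate: 52.184 Mbps.
File: 52.184 Mbps × 8820 s = 460262.9 Mb.
With 7% container overhead: ×1.07. → 492481.3 Mb.
At 4 Mbps: 492481.3 / 4 = 123120.3 s ≈ 34.2 hours.

34.2 hours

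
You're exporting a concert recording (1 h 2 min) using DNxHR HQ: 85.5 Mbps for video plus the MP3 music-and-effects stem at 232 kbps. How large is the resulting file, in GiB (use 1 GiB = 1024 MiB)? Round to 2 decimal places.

1 h 2 min = 62 min = 3720 s
Audio: 232 kbps = 0.232 Mbps.
Total bitrate: 85.5 + 0.232 = 85.732 Mbps.
Stream data: 85.732 Mbps × 3720 s = 318923.0 Mb.
318,923 Mb = 39,865,380,000 bytes ÷ 1,073,741,824 = 37.13 GiB.

37.13 GiB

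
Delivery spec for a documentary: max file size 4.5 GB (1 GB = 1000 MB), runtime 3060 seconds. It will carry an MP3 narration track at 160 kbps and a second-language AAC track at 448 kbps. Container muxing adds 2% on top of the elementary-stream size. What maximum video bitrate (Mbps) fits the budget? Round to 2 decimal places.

Budget: 4.5 GB = 36000.0 Mb.
Stream payload after overhead: 36000.0 / 1.02 = 35294.1 Mb.
Total bitrate budget: 35294.1 Mb / 3060 s = 11.534 Mbps.
Audio total: 160 + 448 = 608 kbps = 0.608 Mbps.
Video: 11.534 − 0.608 = 10.926 Mbps.

10.93 Mbps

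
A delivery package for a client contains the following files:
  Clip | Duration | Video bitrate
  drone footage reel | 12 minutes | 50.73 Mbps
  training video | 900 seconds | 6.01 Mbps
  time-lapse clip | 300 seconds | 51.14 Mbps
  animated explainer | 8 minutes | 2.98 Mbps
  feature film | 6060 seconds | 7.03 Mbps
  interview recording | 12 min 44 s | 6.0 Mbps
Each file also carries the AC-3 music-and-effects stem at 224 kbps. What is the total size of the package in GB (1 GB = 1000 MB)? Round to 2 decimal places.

Audio: 224 kbps = 0.224 Mbps.
drone footage reel: 50.954 Mbps × 720 s = 36686.9 Mb
training video: 6.234 Mbps × 900 s = 5610.6 Mb
time-lapse clip: 51.364 Mbps × 300 s = 15409.2 Mb
animated explainer: 3.204 Mbps × 480 s = 1537.9 Mb
feature film: 7.254 Mbps × 6060 s = 43959.2 Mb
interview recording: 6.224 Mbps × 764 s = 4755.1 Mb
Total: 107959.0 Mb = 13494.9 MB.
= 13.49 GB.

13.49 GB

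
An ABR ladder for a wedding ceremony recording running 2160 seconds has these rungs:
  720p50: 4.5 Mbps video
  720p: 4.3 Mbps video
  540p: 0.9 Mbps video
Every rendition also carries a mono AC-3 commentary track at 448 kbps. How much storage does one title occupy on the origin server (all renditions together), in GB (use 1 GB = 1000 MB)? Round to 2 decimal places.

2.98 GB

Audio: 448 kbps = 0.448 Mbps.
Sum of rendition bitrates: (4.5+0.448) + (4.3+0.448) + (0.9+0.448) = 11.044 Mbps.
× 2160 s = 23,855 Mb = 2,982 MB = 2.982 GB.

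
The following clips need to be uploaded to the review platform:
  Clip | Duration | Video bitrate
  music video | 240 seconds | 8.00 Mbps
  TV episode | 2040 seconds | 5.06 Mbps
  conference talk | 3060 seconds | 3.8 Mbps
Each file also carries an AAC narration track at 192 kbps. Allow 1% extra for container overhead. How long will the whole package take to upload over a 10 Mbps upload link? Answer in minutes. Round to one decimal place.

41.9 minutes

Audio: 192 kbps = 0.192 Mbps.
music video: 8.192 Mbps × 240 s × 1.01 = 1985.7 Mb
TV episode: 5.252 Mbps × 2040 s × 1.01 = 10821.2 Mb
conference talk: 3.992 Mbps × 3060 s × 1.01 = 12337.7 Mb
Total: 25144.6 Mb = 3143.1 MB.
At 10 Mbps: 25144.6 / 10 = 2514 s ≈ 41.9 minutes.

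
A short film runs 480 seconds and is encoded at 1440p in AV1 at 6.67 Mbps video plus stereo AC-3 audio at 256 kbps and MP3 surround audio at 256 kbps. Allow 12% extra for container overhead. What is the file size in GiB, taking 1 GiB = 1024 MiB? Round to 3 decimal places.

Audio total: 256 + 256 = 512 kbps = 0.512 Mbps.
Total bitrate: 6.67 + 0.512 = 7.182 Mbps.
Stream data: 7.182 Mbps × 480 s = 3447.4 Mb.
With 12% container overhead: ×1.12.
3,861 Mb = 482,630,400 bytes ÷ 1,073,741,824 = 0.4495 GiB.

0.449 GiB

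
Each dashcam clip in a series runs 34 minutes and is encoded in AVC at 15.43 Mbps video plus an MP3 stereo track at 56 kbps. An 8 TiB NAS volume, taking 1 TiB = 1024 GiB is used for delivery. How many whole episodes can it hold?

2227

34 min = 2040 s
Audio: 56 kbps = 0.056 Mbps.
Total bitrate: 15.486 Mbps.
Per item: 15.486 Mbps × 2040 s = 31,591 Mb = 3,949 MB.
Capacity: 8 TiB = 70,368,744 Mb; 2227.46 items → 2227 complete.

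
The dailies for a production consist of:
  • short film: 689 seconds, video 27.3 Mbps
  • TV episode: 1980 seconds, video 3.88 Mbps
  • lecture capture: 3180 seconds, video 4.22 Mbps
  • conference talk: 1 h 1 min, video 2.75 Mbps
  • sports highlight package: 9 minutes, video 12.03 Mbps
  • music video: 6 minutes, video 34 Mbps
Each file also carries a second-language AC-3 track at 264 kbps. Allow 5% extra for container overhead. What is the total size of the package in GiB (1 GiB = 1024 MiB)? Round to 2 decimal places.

Audio: 264 kbps = 0.264 Mbps.
short film: 27.564 Mbps × 689 s × 1.05 = 19941.2 Mb
TV episode: 4.144 Mbps × 1980 s × 1.05 = 8615.4 Mb
lecture capture: 4.484 Mbps × 3180 s × 1.05 = 14972.1 Mb
conference talk: 3.014 Mbps × 3660 s × 1.05 = 11582.8 Mb
sports highlight package: 12.294 Mbps × 540 s × 1.05 = 6970.7 Mb
music video: 34.264 Mbps × 360 s × 1.05 = 12951.8 Mb
Total: 75033.9 Mb = 9379.2 MB.
= 8.735 GiB.

8.74 GiB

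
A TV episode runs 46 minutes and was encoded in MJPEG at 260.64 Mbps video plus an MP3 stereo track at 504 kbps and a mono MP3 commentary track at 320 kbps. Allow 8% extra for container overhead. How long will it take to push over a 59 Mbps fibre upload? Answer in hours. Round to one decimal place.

3.7 hours

46 min = 2760 s
Audio total: 504 + 320 = 824 kbps = 0.824 Mbps.
Total bitrate: 261.464 Mbps.
File: 261.464 Mbps × 2760 s = 721640.6 Mb.
With 8% container overhead: ×1.08. → 779371.9 Mb.
At 59 Mbps: 779371.9 / 59 = 13209.7 s ≈ 3.67 hours.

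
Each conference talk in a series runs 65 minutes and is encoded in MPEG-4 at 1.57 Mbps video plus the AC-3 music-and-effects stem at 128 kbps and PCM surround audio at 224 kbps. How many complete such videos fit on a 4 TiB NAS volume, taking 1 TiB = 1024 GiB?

65 min = 3900 s
Audio total: 128 + 224 = 352 kbps = 0.352 Mbps.
Total bitrate: 1.922 Mbps.
Per item: 1.922 Mbps × 3900 s = 7,496 Mb = 937.0 MB.
Capacity: 4 TiB = 35,184,372 Mb; 4693.88 items → 4693 complete.

4693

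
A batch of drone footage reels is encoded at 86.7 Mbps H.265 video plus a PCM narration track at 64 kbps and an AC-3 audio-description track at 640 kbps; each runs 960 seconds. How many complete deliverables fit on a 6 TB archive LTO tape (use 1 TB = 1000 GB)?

572

Audio total: 64 + 640 = 704 kbps = 0.704 Mbps.
Total bitrate: 87.404 Mbps.
Per item: 87.404 Mbps × 960 s = 83,908 Mb = 10,488 MB.
Capacity: 6 TB = 48,000,000 Mb; 572.06 items → 572 complete.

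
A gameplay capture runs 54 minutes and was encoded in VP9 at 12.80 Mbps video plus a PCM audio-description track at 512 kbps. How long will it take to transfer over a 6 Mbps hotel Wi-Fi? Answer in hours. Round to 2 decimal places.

54 min = 3240 s
Audio: 512 kbps = 0.512 Mbps.
Total bitrate: 13.312 Mbps.
File: 13.312 Mbps × 3240 s = 43130.9 Mb.
At 6 Mbps: 43130.9 / 6 = 7188.5 s ≈ 2 hours.

2.00 hours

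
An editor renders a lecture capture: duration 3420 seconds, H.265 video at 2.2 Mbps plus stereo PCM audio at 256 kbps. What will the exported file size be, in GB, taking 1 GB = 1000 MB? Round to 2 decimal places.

1.05 GB

Audio: 256 kbps = 0.256 Mbps.
Total bitrate: 2.2 + 0.256 = 2.456 Mbps.
Stream data: 2.456 Mbps × 3420 s = 8399.5 Mb.
8,400 Mb ÷ 8 = 1,050 MB → 1.050 GB.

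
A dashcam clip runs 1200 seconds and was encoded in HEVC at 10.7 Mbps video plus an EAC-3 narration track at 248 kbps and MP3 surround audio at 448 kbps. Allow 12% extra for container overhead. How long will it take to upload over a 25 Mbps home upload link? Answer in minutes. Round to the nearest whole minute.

Audio total: 248 + 448 = 696 kbps = 0.696 Mbps.
Total bitrate: 11.396 Mbps.
File: 11.396 Mbps × 1200 s = 13675.2 Mb.
With 12% container overhead: ×1.12. → 15316.2 Mb.
At 25 Mbps: 15316.2 / 25 = 612.6 s ≈ 10.2 minutes.

10 minutes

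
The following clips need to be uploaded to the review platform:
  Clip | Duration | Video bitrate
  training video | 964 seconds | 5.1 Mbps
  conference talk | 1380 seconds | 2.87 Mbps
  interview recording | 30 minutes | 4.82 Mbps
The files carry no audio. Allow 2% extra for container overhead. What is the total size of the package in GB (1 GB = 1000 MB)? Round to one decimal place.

training video: 5.100 Mbps × 964 s × 1.02 = 5014.7 Mb
conference talk: 2.870 Mbps × 1380 s × 1.02 = 4039.8 Mb
interview recording: 4.820 Mbps × 1800 s × 1.02 = 8849.5 Mb
Total: 17904.1 Mb = 2238.0 MB.
= 2.238 GB.

2.2 GB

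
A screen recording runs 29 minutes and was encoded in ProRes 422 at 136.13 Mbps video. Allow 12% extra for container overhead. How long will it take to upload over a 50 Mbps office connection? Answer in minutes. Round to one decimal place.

29 min = 1740 s
File: 136.130 Mbps × 1740 s = 236866.2 Mb.
With 12% container overhead: ×1.12. → 265290.1 Mb.
At 50 Mbps: 265290.1 / 50 = 5305.8 s ≈ 88.4 minutes.

88.4 minutes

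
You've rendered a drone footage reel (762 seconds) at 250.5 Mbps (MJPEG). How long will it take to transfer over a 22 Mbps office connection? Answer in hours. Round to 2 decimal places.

2.41 hours

File: 250.500 Mbps × 762 s = 190881.0 Mb.
At 22 Mbps: 190881.0 / 22 = 8676.4 s ≈ 2.41 hours.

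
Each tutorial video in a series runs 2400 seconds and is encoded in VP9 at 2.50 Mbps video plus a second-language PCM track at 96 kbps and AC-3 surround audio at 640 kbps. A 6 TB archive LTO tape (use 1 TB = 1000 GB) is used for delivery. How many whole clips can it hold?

Audio total: 96 + 640 = 736 kbps = 0.736 Mbps.
Total bitrate: 3.236 Mbps.
Per item: 3.236 Mbps × 2400 s = 7,766 Mb = 970.8 MB.
Capacity: 6 TB = 48,000,000 Mb; 6180.47 items → 6180 complete.

6180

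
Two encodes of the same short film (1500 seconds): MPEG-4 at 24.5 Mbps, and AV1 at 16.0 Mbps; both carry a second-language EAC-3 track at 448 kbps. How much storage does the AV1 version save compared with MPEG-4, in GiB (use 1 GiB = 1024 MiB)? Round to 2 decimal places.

1.48 GiB

Audio: 448 kbps = 0.448 Mbps.
MPEG-4: 24.948 Mbps × 1500 s = 37422.0 Mb = 4.356 GiB.
AV1: 16.448 Mbps × 1500 s = 24672.0 Mb = 2.872 GiB.
Saving: 4.356 − 2.872 = 1.484 GiB.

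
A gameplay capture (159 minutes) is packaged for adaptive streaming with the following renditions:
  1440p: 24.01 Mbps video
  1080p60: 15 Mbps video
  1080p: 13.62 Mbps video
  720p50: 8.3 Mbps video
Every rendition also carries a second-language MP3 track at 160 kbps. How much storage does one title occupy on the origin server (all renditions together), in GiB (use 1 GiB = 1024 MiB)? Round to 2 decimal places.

68.38 GiB

159 min = 9540 s
Audio: 160 kbps = 0.160 Mbps.
Sum of rendition bitrates: (24.01+0.160) + (15+0.160) + (13.62+0.160) + (8.3+0.160) = 61.570 Mbps.
× 9540 s = 587,378 Mb = 73,422 MB = 68.38 GiB.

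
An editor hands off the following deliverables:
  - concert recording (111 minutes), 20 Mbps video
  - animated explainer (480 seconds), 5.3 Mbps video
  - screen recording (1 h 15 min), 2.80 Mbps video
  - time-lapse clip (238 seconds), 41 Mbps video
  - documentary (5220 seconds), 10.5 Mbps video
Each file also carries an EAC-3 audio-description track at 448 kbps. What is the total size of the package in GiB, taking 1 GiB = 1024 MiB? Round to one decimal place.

Audio: 448 kbps = 0.448 Mbps.
concert recording: 20.448 Mbps × 6660 s = 136183.7 Mb
animated explainer: 5.748 Mbps × 480 s = 2759.0 Mb
screen recording: 3.248 Mbps × 4500 s = 14616.0 Mb
time-lapse clip: 41.448 Mbps × 238 s = 9864.6 Mb
documentary: 10.948 Mbps × 5220 s = 57148.6 Mb
Total: 220571.9 Mb = 27571.5 MB.
= 25.68 GiB.

25.7 GiB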